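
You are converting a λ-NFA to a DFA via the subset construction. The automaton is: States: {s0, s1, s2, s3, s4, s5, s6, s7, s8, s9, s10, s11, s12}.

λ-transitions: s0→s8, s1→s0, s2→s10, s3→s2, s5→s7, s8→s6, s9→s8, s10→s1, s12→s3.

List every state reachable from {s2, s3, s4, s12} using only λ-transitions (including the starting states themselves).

{s0, s1, s2, s3, s4, s6, s8, s10, s12}

Start with {s2, s3, s4, s12}.
From s2 via λ: add s10.
From s10 via λ: add s1.
From s1 via λ: add s0.
From s0 via λ: add s8.
From s8 via λ: add s6.
No new states can be added; the closed set is {s0, s1, s2, s3, s4, s6, s8, s10, s12}.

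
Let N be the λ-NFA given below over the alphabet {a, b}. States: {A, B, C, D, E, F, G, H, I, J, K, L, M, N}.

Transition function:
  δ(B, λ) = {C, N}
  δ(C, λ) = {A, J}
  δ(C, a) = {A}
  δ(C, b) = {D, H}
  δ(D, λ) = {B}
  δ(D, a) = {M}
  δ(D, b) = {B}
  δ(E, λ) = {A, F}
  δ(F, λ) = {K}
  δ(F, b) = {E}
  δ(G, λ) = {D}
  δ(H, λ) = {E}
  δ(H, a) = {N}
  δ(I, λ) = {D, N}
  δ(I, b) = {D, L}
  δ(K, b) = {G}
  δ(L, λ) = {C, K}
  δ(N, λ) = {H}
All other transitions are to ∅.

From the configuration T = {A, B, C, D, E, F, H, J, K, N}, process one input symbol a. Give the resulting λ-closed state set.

C on a → {A}.
D on a → {M}.
H on a → {N}.
No a-transition from A, B, E, F, J, K, N.
Union after reading a: {A, M, N}.
Now take the λ-closure:
From N via λ: add H.
From H via λ: add E.
From E via λ: add F.
From F via λ: add K.
No new states can be added; the closed set is {A, E, F, H, K, M, N}.

{A, E, F, H, K, M, N}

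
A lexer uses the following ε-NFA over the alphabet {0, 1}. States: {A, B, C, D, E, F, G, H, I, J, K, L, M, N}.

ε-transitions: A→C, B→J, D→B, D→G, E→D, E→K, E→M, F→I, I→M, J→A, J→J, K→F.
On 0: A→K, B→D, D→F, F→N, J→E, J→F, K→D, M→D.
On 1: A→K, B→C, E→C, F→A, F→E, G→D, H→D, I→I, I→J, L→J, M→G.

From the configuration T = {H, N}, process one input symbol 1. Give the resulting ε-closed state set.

H on 1 → {D}.
No 1-transition from N.
Union after reading 1: {D}.
Now take the ε-closure:
From D via ε: add B, G.
From B via ε: add J.
From J via ε: add A.
From A via ε: add C.
No new states can be added; the closed set is {A, B, C, D, G, J}.

{A, B, C, D, G, J}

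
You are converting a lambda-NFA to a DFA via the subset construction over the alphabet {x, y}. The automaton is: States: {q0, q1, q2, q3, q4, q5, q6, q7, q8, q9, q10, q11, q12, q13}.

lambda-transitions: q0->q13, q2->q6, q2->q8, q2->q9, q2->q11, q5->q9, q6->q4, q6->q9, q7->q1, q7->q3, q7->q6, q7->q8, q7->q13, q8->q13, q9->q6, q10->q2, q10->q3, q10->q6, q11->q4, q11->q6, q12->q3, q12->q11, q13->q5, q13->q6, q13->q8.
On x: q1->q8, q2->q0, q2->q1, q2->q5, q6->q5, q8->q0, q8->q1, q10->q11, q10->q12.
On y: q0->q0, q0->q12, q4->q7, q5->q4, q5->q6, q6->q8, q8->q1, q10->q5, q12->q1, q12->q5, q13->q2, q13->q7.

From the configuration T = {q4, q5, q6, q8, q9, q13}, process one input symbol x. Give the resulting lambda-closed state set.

{q0, q1, q4, q5, q6, q8, q9, q13}

q6 on x → {q5}.
q8 on x → {q0, q1}.
No x-transition from q4, q5, q9, q13.
Union after reading x: {q0, q1, q5}.
Now take the lambda-closure:
From q0 via lambda: add q13.
From q5 via lambda: add q9.
From q9 via lambda: add q6.
From q13 via lambda: add q8.
From q6 via lambda: add q4.
No new states can be added; the closed set is {q0, q1, q4, q5, q6, q8, q9, q13}.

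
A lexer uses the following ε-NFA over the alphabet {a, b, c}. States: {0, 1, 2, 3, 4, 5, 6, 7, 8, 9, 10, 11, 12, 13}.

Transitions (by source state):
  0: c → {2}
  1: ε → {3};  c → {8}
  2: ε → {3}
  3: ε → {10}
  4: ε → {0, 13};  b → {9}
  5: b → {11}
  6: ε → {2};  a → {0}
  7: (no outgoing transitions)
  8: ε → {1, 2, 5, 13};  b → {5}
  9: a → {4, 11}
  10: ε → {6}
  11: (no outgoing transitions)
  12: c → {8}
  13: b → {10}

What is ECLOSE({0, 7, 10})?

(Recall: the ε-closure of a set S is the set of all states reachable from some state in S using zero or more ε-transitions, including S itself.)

Start with {0, 7, 10}.
From 10 via ε: add 6.
From 6 via ε: add 2.
From 2 via ε: add 3.
No new states can be added; the closed set is {0, 2, 3, 6, 7, 10}.

{0, 2, 3, 6, 7, 10}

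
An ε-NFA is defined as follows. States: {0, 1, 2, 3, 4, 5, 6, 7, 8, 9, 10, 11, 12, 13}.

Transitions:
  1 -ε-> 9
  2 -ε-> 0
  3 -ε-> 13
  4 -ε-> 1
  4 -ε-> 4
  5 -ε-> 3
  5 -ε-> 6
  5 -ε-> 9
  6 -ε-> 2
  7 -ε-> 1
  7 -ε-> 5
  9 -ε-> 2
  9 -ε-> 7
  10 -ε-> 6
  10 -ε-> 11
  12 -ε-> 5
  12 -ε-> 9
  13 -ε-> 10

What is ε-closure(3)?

{0, 2, 3, 6, 10, 11, 13}

Start with {3}.
From 3 via ε: add 13.
From 13 via ε: add 10.
From 10 via ε: add 6, 11.
From 6 via ε: add 2.
From 2 via ε: add 0.
No new states can be added; the closed set is {0, 2, 3, 6, 10, 11, 13}.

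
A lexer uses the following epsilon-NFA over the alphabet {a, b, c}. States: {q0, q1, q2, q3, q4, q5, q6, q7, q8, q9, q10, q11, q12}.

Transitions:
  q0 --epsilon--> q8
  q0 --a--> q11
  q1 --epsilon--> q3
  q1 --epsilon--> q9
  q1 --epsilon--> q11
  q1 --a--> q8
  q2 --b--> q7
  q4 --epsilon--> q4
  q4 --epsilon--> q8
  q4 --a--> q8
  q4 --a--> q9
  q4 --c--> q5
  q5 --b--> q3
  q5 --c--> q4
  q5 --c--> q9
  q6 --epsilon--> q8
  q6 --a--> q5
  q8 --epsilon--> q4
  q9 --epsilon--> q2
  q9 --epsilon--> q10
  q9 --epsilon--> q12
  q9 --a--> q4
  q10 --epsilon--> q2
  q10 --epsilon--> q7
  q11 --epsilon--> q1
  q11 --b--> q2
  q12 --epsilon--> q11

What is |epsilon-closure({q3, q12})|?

Start with {q3, q12}.
From q12 via epsilon: add q11.
From q11 via epsilon: add q1.
From q1 via epsilon: add q9.
From q9 via epsilon: add q2, q10.
From q10 via epsilon: add q7.
epsilon-closure = {q1, q2, q3, q7, q9, q10, q11, q12}, which has 8 states.

8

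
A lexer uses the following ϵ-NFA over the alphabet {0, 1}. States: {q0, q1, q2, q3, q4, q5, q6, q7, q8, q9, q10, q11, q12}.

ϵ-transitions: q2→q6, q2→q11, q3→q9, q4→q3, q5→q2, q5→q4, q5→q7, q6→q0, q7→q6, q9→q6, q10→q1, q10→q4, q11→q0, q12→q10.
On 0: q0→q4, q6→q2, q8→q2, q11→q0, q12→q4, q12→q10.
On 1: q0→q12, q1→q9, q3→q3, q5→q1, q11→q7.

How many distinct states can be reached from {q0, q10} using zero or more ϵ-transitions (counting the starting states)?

7

Start with {q0, q10}.
From q10 via ϵ: add q1, q4.
From q4 via ϵ: add q3.
From q3 via ϵ: add q9.
From q9 via ϵ: add q6.
ϵ-closure = {q0, q1, q3, q4, q6, q9, q10}, which has 7 states.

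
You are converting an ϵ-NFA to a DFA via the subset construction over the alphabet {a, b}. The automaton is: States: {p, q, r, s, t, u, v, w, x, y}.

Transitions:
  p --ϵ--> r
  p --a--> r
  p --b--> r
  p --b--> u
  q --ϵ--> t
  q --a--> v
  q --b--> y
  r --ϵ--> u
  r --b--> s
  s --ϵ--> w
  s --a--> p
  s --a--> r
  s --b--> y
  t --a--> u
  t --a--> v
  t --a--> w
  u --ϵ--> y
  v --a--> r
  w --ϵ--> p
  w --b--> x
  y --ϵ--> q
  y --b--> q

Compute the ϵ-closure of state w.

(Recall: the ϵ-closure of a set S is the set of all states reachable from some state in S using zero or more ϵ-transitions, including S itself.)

{p, q, r, t, u, w, y}

Start with {w}.
From w via ϵ: add p.
From p via ϵ: add r.
From r via ϵ: add u.
From u via ϵ: add y.
From y via ϵ: add q.
From q via ϵ: add t.
No new states can be added; the closed set is {p, q, r, t, u, w, y}.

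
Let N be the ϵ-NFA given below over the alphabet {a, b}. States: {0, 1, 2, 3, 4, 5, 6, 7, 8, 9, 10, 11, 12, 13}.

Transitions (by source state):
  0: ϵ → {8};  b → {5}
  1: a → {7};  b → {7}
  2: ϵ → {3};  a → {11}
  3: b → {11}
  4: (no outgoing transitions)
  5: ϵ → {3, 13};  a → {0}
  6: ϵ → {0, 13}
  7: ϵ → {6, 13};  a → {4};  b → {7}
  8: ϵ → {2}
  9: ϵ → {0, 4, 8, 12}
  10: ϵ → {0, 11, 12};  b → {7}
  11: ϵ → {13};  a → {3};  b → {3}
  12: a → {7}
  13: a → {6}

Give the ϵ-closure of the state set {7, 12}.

Start with {7, 12}.
From 7 via ϵ: add 6, 13.
From 6 via ϵ: add 0.
From 0 via ϵ: add 8.
From 8 via ϵ: add 2.
From 2 via ϵ: add 3.
No new states can be added; the closed set is {0, 2, 3, 6, 7, 8, 12, 13}.

{0, 2, 3, 6, 7, 8, 12, 13}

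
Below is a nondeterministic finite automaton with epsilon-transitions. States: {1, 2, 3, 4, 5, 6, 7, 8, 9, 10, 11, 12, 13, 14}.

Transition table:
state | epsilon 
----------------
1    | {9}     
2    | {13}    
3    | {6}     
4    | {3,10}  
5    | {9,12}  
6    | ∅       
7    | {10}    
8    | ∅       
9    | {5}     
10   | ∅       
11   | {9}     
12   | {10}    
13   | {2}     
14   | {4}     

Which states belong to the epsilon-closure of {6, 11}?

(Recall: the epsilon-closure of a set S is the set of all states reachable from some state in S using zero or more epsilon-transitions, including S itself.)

Start with {6, 11}.
From 11 via epsilon: add 9.
From 9 via epsilon: add 5.
From 5 via epsilon: add 12.
From 12 via epsilon: add 10.
No new states can be added; the closed set is {5, 6, 9, 10, 11, 12}.

{5, 6, 9, 10, 11, 12}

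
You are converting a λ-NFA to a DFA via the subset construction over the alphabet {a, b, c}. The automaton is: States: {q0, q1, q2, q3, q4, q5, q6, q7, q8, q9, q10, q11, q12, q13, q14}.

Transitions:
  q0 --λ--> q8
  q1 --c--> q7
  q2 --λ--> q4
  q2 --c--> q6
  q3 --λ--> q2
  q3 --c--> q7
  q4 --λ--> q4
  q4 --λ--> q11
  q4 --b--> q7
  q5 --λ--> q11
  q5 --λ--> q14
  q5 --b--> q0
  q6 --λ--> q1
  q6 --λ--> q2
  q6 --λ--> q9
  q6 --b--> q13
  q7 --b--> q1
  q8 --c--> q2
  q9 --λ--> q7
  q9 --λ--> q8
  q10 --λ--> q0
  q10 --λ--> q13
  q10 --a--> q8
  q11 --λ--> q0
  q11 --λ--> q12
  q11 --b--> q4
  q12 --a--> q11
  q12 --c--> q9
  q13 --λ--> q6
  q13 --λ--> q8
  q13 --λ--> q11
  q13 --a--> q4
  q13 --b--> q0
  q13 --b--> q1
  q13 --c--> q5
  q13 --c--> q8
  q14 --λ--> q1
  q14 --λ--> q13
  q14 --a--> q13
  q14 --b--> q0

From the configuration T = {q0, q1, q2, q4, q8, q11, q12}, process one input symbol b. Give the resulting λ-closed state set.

{q0, q4, q7, q8, q11, q12}

q4 on b → {q7}.
q11 on b → {q4}.
No b-transition from q0, q1, q2, q8, q12.
Union after reading b: {q4, q7}.
Now take the λ-closure:
From q4 via λ: add q11.
From q11 via λ: add q0, q12.
From q0 via λ: add q8.
No new states can be added; the closed set is {q0, q4, q7, q8, q11, q12}.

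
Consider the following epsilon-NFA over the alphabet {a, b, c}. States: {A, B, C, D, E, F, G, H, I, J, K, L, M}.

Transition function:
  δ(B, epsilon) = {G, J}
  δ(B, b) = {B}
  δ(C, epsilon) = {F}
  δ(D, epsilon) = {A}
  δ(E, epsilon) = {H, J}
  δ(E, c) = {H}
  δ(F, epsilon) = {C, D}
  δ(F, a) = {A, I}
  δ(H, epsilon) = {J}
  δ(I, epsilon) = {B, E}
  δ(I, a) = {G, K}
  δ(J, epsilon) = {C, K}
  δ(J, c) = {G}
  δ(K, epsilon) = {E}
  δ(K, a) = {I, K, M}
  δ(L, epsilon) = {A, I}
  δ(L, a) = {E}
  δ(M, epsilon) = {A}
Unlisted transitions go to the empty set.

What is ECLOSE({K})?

{A, C, D, E, F, H, J, K}

Start with {K}.
From K via epsilon: add E.
From E via epsilon: add H, J.
From J via epsilon: add C.
From C via epsilon: add F.
From F via epsilon: add D.
From D via epsilon: add A.
No new states can be added; the closed set is {A, C, D, E, F, H, J, K}.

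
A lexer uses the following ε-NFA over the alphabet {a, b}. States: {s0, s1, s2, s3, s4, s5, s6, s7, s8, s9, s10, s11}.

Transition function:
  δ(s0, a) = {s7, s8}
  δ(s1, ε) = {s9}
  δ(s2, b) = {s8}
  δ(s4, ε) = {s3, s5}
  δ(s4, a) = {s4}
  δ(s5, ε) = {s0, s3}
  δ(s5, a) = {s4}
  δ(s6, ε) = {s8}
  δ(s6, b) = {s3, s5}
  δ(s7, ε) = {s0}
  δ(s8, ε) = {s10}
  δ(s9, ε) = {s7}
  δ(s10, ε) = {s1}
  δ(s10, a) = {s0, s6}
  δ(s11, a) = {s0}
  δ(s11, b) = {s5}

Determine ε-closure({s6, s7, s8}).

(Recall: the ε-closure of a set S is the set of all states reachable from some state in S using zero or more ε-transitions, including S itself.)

{s0, s1, s6, s7, s8, s9, s10}

Start with {s6, s7, s8}.
From s7 via ε: add s0.
From s8 via ε: add s10.
From s10 via ε: add s1.
From s1 via ε: add s9.
No new states can be added; the closed set is {s0, s1, s6, s7, s8, s9, s10}.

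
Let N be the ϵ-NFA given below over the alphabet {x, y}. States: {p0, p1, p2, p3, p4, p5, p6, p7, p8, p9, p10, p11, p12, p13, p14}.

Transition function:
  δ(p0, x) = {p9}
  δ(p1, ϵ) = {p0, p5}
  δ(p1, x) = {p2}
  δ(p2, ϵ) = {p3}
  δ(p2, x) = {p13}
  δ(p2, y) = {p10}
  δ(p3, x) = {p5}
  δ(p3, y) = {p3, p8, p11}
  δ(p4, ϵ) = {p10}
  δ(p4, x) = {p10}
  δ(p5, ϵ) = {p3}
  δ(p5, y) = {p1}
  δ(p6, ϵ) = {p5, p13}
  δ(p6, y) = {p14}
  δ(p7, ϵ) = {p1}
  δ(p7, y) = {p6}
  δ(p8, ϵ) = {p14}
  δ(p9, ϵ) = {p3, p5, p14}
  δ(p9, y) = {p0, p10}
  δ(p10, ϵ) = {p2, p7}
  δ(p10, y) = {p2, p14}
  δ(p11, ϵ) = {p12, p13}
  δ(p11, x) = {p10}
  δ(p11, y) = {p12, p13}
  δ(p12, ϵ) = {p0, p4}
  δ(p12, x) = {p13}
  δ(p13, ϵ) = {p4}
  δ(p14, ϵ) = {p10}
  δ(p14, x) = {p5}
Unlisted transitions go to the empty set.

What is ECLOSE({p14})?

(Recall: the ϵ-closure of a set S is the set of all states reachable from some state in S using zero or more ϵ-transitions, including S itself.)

{p0, p1, p2, p3, p5, p7, p10, p14}

Start with {p14}.
From p14 via ϵ: add p10.
From p10 via ϵ: add p2, p7.
From p2 via ϵ: add p3.
From p7 via ϵ: add p1.
From p1 via ϵ: add p0, p5.
No new states can be added; the closed set is {p0, p1, p2, p3, p5, p7, p10, p14}.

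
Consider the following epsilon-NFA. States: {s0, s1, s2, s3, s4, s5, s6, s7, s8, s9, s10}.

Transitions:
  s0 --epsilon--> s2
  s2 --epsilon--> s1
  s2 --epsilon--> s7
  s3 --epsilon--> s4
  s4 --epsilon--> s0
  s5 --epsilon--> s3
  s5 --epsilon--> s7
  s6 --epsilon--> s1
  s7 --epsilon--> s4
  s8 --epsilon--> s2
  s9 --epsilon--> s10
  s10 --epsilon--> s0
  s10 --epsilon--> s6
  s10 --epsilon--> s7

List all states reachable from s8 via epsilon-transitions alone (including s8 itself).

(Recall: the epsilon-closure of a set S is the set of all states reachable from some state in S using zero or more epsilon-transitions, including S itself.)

Start with {s8}.
From s8 via epsilon: add s2.
From s2 via epsilon: add s1, s7.
From s7 via epsilon: add s4.
From s4 via epsilon: add s0.
No new states can be added; the closed set is {s0, s1, s2, s4, s7, s8}.

{s0, s1, s2, s4, s7, s8}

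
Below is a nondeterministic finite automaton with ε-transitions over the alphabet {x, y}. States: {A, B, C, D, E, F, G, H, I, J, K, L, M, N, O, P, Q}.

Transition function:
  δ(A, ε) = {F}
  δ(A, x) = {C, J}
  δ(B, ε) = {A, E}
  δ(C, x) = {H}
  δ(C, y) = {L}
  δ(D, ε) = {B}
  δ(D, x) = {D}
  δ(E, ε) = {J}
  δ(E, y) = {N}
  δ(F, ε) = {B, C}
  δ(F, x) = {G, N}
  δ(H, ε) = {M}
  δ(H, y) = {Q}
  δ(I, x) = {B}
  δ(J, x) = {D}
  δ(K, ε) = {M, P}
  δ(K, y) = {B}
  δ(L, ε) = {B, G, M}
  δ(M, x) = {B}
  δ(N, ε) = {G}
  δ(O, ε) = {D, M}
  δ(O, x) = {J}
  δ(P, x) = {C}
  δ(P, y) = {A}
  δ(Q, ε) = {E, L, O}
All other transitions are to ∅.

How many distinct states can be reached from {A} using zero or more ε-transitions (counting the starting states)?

6

Start with {A}.
From A via ε: add F.
From F via ε: add B, C.
From B via ε: add E.
From E via ε: add J.
ε-closure = {A, B, C, E, F, J}, which has 6 states.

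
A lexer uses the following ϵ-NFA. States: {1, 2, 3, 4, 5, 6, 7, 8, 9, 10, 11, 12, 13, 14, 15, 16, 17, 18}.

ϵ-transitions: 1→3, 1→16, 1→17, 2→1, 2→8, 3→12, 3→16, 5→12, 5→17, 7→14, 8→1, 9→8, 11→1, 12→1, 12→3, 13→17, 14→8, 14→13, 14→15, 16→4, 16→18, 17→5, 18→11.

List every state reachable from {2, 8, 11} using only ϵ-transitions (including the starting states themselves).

Start with {2, 8, 11}.
From 2 via ϵ: add 1.
From 1 via ϵ: add 3, 16, 17.
From 3 via ϵ: add 12.
From 16 via ϵ: add 4, 18.
From 17 via ϵ: add 5.
No new states can be added; the closed set is {1, 2, 3, 4, 5, 8, 11, 12, 16, 17, 18}.

{1, 2, 3, 4, 5, 8, 11, 12, 16, 17, 18}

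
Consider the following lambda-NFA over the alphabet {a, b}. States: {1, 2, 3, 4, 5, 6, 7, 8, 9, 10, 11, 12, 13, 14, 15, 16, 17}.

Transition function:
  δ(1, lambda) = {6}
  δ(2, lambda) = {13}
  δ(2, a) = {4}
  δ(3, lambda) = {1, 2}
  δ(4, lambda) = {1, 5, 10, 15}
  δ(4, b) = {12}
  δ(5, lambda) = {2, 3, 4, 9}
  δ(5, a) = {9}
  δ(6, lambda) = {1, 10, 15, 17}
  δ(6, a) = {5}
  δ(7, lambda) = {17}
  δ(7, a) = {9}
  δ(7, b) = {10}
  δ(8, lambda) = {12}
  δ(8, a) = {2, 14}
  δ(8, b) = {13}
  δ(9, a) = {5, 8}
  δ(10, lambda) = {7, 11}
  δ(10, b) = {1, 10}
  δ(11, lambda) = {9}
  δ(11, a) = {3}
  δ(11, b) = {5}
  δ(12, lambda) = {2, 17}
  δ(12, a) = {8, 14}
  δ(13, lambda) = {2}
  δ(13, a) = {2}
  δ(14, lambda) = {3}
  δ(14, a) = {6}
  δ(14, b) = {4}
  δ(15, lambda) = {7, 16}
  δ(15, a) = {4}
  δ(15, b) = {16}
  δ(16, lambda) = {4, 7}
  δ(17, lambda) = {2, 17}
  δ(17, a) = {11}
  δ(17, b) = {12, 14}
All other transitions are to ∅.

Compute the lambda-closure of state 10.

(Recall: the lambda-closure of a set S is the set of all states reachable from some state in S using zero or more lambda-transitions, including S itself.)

{2, 7, 9, 10, 11, 13, 17}

Start with {10}.
From 10 via lambda: add 7, 11.
From 7 via lambda: add 17.
From 11 via lambda: add 9.
From 17 via lambda: add 2.
From 2 via lambda: add 13.
No new states can be added; the closed set is {2, 7, 9, 10, 11, 13, 17}.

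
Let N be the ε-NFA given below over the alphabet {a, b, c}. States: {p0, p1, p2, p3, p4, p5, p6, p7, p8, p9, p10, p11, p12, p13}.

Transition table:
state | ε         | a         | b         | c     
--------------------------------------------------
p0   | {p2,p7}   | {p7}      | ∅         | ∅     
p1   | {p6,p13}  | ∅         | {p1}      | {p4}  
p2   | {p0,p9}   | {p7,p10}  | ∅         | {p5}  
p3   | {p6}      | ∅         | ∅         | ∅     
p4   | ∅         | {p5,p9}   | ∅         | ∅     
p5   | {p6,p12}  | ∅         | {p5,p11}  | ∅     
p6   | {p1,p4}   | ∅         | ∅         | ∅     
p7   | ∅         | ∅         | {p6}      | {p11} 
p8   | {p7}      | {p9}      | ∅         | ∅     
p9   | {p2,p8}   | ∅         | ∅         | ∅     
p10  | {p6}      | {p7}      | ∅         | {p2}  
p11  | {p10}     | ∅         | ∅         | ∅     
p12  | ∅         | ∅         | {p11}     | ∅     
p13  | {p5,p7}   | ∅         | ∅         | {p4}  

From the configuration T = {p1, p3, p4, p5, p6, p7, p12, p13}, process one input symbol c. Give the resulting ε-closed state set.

{p1, p4, p5, p6, p7, p10, p11, p12, p13}

p1 on c → {p4}.
p7 on c → {p11}.
p13 on c → {p4}.
No c-transition from p3, p4, p5, p6, p12.
Union after reading c: {p4, p11}.
Now take the ε-closure:
From p11 via ε: add p10.
From p10 via ε: add p6.
From p6 via ε: add p1.
From p1 via ε: add p13.
From p13 via ε: add p5, p7.
From p5 via ε: add p12.
No new states can be added; the closed set is {p1, p4, p5, p6, p7, p10, p11, p12, p13}.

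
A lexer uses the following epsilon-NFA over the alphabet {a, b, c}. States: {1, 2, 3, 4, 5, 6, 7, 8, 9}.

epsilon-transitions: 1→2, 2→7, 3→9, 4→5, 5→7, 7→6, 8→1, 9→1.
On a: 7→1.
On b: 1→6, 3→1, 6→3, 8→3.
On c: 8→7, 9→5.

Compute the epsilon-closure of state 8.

Start with {8}.
From 8 via epsilon: add 1.
From 1 via epsilon: add 2.
From 2 via epsilon: add 7.
From 7 via epsilon: add 6.
No new states can be added; the closed set is {1, 2, 6, 7, 8}.

{1, 2, 6, 7, 8}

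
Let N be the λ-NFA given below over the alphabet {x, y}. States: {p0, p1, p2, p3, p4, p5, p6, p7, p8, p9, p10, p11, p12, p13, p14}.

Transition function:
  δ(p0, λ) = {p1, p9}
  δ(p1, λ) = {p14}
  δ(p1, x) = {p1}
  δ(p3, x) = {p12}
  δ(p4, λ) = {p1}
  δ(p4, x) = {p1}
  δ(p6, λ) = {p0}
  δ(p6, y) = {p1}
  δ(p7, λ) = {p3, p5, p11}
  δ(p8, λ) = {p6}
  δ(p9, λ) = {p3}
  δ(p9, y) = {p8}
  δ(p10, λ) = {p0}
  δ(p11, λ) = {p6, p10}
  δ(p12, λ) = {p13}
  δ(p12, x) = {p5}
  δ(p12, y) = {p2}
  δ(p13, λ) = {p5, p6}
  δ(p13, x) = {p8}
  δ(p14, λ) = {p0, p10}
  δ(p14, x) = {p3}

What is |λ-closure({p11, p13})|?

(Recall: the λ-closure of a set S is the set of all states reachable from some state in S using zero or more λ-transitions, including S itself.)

Start with {p11, p13}.
From p11 via λ: add p6, p10.
From p13 via λ: add p5.
From p6 via λ: add p0.
From p0 via λ: add p1, p9.
From p1 via λ: add p14.
From p9 via λ: add p3.
λ-closure = {p0, p1, p3, p5, p6, p9, p10, p11, p13, p14}, which has 10 states.

10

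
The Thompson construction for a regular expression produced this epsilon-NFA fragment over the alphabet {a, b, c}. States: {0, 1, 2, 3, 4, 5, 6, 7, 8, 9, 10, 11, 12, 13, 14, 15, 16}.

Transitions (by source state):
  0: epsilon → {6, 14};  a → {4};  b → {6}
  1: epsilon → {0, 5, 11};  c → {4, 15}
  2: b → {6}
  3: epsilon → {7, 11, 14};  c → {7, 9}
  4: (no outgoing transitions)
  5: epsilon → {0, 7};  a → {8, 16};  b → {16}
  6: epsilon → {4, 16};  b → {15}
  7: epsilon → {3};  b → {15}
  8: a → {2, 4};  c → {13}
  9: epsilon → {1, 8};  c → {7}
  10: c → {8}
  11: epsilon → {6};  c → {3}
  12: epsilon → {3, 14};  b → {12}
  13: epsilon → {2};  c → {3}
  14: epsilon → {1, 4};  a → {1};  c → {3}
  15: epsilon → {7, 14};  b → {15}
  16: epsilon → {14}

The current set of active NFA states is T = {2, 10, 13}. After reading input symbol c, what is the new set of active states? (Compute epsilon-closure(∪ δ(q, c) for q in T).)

10 on c → {8}.
13 on c → {3}.
No c-transition from 2.
Union after reading c: {3, 8}.
Now take the epsilon-closure:
From 3 via epsilon: add 7, 11, 14.
From 11 via epsilon: add 6.
From 14 via epsilon: add 1, 4.
From 1 via epsilon: add 0, 5.
From 6 via epsilon: add 16.
No new states can be added; the closed set is {0, 1, 3, 4, 5, 6, 7, 8, 11, 14, 16}.

{0, 1, 3, 4, 5, 6, 7, 8, 11, 14, 16}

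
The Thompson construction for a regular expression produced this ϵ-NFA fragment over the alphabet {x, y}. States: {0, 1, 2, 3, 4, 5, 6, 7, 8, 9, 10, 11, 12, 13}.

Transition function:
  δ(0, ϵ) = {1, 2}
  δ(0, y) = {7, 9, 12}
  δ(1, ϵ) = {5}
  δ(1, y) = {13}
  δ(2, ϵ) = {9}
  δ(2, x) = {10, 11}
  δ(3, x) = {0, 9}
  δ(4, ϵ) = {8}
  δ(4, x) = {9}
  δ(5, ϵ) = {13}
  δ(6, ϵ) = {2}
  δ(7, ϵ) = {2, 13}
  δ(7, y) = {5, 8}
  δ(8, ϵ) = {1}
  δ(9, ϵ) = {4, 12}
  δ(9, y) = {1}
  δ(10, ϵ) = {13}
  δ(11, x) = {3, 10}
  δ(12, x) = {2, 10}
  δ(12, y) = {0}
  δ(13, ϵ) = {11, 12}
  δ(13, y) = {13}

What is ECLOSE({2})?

Start with {2}.
From 2 via ϵ: add 9.
From 9 via ϵ: add 4, 12.
From 4 via ϵ: add 8.
From 8 via ϵ: add 1.
From 1 via ϵ: add 5.
From 5 via ϵ: add 13.
From 13 via ϵ: add 11.
No new states can be added; the closed set is {1, 2, 4, 5, 8, 9, 11, 12, 13}.

{1, 2, 4, 5, 8, 9, 11, 12, 13}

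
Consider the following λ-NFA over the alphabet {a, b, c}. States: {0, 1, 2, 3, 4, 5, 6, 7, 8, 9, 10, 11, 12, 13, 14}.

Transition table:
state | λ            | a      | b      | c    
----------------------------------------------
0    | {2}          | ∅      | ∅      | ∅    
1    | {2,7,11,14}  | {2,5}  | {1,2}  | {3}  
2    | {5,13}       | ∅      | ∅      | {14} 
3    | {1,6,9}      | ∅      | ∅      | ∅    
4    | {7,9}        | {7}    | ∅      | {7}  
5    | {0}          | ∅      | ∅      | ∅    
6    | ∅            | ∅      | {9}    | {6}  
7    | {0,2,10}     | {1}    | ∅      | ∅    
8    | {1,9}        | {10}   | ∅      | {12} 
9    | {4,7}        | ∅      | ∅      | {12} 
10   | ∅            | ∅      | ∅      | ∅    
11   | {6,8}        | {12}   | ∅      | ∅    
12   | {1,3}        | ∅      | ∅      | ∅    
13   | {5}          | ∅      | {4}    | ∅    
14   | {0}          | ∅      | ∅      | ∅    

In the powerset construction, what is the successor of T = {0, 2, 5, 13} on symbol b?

13 on b → {4}.
No b-transition from 0, 2, 5.
Union after reading b: {4}.
Now take the λ-closure:
From 4 via λ: add 7, 9.
From 7 via λ: add 0, 2, 10.
From 2 via λ: add 5, 13.
No new states can be added; the closed set is {0, 2, 4, 5, 7, 9, 10, 13}.

{0, 2, 4, 5, 7, 9, 10, 13}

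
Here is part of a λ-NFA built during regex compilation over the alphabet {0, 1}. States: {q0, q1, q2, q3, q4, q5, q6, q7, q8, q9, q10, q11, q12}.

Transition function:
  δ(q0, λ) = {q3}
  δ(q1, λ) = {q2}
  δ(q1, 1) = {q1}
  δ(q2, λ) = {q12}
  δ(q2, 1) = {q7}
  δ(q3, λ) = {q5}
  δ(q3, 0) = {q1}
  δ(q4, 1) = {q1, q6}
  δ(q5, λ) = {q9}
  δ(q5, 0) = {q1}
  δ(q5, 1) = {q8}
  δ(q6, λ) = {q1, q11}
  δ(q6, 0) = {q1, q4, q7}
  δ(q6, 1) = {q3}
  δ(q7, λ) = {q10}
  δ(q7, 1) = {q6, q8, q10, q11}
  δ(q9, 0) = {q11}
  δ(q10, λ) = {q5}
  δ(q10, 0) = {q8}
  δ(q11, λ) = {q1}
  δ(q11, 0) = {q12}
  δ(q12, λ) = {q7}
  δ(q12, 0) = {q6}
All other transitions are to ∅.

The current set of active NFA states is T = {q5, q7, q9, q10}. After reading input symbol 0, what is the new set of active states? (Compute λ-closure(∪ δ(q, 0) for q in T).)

q5 on 0 → {q1}.
q9 on 0 → {q11}.
q10 on 0 → {q8}.
No 0-transition from q7.
Union after reading 0: {q1, q8, q11}.
Now take the λ-closure:
From q1 via λ: add q2.
From q2 via λ: add q12.
From q12 via λ: add q7.
From q7 via λ: add q10.
From q10 via λ: add q5.
From q5 via λ: add q9.
No new states can be added; the closed set is {q1, q2, q5, q7, q8, q9, q10, q11, q12}.

{q1, q2, q5, q7, q8, q9, q10, q11, q12}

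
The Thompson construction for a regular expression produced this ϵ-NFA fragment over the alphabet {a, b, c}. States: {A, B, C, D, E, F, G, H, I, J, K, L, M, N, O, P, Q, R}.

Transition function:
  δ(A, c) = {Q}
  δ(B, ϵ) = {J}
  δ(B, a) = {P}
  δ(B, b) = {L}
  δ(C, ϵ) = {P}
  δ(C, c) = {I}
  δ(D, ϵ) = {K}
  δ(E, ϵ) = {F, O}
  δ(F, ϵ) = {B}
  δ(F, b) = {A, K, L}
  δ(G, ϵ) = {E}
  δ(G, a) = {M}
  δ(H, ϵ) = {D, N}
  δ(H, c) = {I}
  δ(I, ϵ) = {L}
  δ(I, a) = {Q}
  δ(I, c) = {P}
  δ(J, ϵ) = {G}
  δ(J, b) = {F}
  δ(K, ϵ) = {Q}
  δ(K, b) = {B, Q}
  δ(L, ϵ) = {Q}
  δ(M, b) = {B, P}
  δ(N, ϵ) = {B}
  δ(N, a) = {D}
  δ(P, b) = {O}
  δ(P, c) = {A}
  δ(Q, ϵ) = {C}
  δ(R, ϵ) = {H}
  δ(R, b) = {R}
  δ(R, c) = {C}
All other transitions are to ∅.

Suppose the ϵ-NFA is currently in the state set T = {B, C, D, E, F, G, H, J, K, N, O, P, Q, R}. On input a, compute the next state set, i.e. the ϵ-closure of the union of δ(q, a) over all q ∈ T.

B on a → {P}.
G on a → {M}.
N on a → {D}.
No a-transition from C, D, E, F, H, J, K, O, P, Q, R.
Union after reading a: {D, M, P}.
Now take the ϵ-closure:
From D via ϵ: add K.
From K via ϵ: add Q.
From Q via ϵ: add C.
No new states can be added; the closed set is {C, D, K, M, P, Q}.

{C, D, K, M, P, Q}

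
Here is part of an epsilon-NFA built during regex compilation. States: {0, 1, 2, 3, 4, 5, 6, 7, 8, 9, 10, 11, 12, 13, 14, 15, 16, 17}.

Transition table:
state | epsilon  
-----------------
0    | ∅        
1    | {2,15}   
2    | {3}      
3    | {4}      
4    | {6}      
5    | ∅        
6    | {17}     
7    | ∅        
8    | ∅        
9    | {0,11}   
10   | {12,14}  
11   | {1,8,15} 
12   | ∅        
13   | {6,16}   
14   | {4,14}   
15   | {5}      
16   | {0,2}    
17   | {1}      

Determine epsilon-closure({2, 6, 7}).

Start with {2, 6, 7}.
From 2 via epsilon: add 3.
From 6 via epsilon: add 17.
From 3 via epsilon: add 4.
From 17 via epsilon: add 1.
From 1 via epsilon: add 15.
From 15 via epsilon: add 5.
No new states can be added; the closed set is {1, 2, 3, 4, 5, 6, 7, 15, 17}.

{1, 2, 3, 4, 5, 6, 7, 15, 17}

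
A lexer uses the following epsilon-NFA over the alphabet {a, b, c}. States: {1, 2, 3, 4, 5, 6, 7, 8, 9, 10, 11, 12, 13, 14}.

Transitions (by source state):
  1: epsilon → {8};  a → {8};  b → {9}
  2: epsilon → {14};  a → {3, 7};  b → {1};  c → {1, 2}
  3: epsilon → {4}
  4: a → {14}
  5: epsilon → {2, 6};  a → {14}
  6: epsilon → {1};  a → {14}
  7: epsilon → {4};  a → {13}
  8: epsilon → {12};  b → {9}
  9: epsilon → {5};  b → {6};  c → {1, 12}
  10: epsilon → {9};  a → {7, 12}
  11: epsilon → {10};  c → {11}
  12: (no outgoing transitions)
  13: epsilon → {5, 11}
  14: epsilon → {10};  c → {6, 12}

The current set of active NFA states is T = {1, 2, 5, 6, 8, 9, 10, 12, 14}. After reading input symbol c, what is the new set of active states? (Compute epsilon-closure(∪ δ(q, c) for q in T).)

2 on c → {1, 2}.
9 on c → {1, 12}.
14 on c → {6, 12}.
No c-transition from 1, 5, 6, 8, 10, 12.
Union after reading c: {1, 2, 6, 12}.
Now take the epsilon-closure:
From 1 via epsilon: add 8.
From 2 via epsilon: add 14.
From 14 via epsilon: add 10.
From 10 via epsilon: add 9.
From 9 via epsilon: add 5.
No new states can be added; the closed set is {1, 2, 5, 6, 8, 9, 10, 12, 14}.

{1, 2, 5, 6, 8, 9, 10, 12, 14}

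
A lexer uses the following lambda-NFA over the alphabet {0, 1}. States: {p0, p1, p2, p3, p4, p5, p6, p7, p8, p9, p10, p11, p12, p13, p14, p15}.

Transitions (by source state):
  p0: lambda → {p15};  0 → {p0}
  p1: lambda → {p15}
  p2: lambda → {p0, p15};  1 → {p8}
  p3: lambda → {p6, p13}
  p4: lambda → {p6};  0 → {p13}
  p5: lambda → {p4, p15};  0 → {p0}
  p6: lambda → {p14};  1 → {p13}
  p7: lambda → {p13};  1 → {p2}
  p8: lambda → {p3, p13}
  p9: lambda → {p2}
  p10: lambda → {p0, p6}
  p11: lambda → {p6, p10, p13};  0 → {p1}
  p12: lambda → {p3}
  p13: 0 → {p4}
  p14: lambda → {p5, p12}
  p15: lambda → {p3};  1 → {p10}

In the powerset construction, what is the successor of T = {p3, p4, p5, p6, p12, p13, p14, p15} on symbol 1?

{p0, p3, p4, p5, p6, p10, p12, p13, p14, p15}

p6 on 1 → {p13}.
p15 on 1 → {p10}.
No 1-transition from p3, p4, p5, p12, p13, p14.
Union after reading 1: {p10, p13}.
Now take the lambda-closure:
From p10 via lambda: add p0, p6.
From p0 via lambda: add p15.
From p6 via lambda: add p14.
From p14 via lambda: add p5, p12.
From p15 via lambda: add p3.
From p5 via lambda: add p4.
No new states can be added; the closed set is {p0, p3, p4, p5, p6, p10, p12, p13, p14, p15}.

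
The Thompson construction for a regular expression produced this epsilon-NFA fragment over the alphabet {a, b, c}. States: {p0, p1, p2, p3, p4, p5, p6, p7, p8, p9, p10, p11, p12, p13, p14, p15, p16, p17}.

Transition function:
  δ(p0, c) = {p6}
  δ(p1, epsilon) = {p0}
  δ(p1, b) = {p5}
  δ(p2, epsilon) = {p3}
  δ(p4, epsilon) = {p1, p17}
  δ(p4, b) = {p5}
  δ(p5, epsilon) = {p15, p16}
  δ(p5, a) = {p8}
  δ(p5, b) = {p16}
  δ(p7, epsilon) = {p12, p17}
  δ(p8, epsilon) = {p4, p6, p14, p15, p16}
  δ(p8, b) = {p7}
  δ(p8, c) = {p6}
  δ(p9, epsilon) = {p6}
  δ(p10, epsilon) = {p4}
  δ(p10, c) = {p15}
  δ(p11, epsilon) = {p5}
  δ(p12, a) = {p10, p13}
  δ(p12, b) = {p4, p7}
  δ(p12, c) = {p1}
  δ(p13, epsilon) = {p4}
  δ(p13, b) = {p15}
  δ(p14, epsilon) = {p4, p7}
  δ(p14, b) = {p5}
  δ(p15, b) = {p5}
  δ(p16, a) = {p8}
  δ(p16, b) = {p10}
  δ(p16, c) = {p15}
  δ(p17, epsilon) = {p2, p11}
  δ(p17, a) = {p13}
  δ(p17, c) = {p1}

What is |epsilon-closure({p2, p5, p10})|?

11

Start with {p2, p5, p10}.
From p2 via epsilon: add p3.
From p5 via epsilon: add p15, p16.
From p10 via epsilon: add p4.
From p4 via epsilon: add p1, p17.
From p1 via epsilon: add p0.
From p17 via epsilon: add p11.
epsilon-closure = {p0, p1, p2, p3, p4, p5, p10, p11, p15, p16, p17}, which has 11 states.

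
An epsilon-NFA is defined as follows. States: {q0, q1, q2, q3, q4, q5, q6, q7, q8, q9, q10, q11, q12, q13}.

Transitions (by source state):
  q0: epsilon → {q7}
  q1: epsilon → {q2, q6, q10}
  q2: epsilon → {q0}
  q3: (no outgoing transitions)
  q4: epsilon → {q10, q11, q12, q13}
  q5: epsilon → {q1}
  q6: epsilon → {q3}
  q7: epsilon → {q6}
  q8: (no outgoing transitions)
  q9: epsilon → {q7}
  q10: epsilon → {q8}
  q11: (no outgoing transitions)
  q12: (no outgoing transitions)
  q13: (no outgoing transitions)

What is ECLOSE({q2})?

{q0, q2, q3, q6, q7}

Start with {q2}.
From q2 via epsilon: add q0.
From q0 via epsilon: add q7.
From q7 via epsilon: add q6.
From q6 via epsilon: add q3.
No new states can be added; the closed set is {q0, q2, q3, q6, q7}.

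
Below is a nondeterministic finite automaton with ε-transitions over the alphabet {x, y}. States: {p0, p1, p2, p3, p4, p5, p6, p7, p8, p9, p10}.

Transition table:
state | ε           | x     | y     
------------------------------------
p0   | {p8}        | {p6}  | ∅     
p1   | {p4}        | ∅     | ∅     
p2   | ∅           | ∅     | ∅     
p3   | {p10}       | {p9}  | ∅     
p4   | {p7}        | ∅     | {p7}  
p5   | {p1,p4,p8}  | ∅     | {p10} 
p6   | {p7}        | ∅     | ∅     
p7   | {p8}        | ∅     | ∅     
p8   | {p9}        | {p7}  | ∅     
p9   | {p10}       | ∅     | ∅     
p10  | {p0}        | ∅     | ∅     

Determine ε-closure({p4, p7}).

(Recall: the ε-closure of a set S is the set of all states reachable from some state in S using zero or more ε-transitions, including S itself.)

{p0, p4, p7, p8, p9, p10}

Start with {p4, p7}.
From p7 via ε: add p8.
From p8 via ε: add p9.
From p9 via ε: add p10.
From p10 via ε: add p0.
No new states can be added; the closed set is {p0, p4, p7, p8, p9, p10}.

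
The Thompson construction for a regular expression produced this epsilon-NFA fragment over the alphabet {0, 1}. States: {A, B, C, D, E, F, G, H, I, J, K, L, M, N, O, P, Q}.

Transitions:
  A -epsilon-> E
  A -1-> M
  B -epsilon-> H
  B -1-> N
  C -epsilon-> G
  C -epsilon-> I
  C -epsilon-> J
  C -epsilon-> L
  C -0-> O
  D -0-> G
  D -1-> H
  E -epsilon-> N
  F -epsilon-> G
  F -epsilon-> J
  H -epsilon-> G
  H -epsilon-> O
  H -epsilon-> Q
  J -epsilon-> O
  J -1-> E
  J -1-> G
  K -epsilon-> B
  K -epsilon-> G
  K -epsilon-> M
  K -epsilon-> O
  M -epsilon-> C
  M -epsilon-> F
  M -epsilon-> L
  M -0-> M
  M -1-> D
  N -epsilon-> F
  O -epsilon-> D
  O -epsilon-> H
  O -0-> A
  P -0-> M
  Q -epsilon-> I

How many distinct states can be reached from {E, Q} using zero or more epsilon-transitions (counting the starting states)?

Start with {E, Q}.
From E via epsilon: add N.
From Q via epsilon: add I.
From N via epsilon: add F.
From F via epsilon: add G, J.
From J via epsilon: add O.
From O via epsilon: add D, H.
epsilon-closure = {D, E, F, G, H, I, J, N, O, Q}, which has 10 states.

10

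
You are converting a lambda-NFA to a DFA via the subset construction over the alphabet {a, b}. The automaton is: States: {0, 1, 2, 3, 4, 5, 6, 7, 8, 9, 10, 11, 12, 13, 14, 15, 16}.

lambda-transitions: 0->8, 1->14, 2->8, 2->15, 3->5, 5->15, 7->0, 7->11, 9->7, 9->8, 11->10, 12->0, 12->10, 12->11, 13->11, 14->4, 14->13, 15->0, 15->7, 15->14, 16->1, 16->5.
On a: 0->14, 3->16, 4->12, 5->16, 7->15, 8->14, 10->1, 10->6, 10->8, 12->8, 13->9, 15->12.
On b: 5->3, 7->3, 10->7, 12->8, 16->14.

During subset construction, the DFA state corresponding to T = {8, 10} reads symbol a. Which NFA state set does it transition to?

8 on a → {14}.
10 on a → {1, 6, 8}.
Union after reading a: {1, 6, 8, 14}.
Now take the lambda-closure:
From 14 via lambda: add 4, 13.
From 13 via lambda: add 11.
From 11 via lambda: add 10.
No new states can be added; the closed set is {1, 4, 6, 8, 10, 11, 13, 14}.

{1, 4, 6, 8, 10, 11, 13, 14}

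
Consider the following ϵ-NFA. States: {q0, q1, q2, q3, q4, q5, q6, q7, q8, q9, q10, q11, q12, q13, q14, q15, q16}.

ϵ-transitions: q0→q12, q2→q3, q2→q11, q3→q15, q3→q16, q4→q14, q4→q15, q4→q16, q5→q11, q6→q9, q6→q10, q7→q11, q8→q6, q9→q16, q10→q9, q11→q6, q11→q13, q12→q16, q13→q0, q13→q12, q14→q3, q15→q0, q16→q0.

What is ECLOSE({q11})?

Start with {q11}.
From q11 via ϵ: add q6, q13.
From q6 via ϵ: add q9, q10.
From q13 via ϵ: add q0, q12.
From q9 via ϵ: add q16.
No new states can be added; the closed set is {q0, q6, q9, q10, q11, q12, q13, q16}.

{q0, q6, q9, q10, q11, q12, q13, q16}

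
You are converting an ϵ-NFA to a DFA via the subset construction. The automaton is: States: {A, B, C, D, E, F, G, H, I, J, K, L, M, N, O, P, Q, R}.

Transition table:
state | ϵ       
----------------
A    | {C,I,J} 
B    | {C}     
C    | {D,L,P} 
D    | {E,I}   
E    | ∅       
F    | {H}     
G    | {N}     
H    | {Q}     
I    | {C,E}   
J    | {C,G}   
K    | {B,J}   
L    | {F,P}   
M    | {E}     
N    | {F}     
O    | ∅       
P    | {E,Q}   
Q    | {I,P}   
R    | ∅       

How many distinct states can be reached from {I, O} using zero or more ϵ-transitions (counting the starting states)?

Start with {I, O}.
From I via ϵ: add C, E.
From C via ϵ: add D, L, P.
From L via ϵ: add F.
From P via ϵ: add Q.
From F via ϵ: add H.
ϵ-closure = {C, D, E, F, H, I, L, O, P, Q}, which has 10 states.

10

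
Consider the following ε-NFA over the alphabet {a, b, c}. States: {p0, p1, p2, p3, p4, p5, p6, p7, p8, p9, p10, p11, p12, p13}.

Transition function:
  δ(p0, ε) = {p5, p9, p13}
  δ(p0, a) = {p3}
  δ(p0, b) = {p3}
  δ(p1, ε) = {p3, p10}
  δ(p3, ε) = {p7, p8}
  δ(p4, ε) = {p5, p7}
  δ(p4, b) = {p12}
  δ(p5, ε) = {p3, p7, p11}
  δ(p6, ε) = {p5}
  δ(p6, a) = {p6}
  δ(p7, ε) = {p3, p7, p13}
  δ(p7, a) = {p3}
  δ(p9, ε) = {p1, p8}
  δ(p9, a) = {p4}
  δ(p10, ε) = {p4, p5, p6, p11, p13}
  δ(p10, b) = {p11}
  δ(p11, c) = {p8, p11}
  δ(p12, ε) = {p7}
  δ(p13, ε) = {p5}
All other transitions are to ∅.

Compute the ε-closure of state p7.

{p3, p5, p7, p8, p11, p13}

Start with {p7}.
From p7 via ε: add p3, p13.
From p3 via ε: add p8.
From p13 via ε: add p5.
From p5 via ε: add p11.
No new states can be added; the closed set is {p3, p5, p7, p8, p11, p13}.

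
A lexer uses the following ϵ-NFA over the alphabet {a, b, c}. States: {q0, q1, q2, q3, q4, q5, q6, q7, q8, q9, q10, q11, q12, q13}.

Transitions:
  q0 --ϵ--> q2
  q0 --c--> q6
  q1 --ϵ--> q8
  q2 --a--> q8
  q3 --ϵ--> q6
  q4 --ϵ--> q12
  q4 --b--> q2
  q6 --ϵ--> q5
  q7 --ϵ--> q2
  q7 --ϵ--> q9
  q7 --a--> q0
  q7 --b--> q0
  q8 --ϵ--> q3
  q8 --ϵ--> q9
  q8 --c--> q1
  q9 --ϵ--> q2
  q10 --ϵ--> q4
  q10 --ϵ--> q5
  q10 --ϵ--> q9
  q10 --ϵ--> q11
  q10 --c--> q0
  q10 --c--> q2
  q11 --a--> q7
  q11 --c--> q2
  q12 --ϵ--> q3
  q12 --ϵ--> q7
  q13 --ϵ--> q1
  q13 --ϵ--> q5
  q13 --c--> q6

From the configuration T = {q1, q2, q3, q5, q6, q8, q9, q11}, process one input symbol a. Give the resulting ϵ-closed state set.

q2 on a → {q8}.
q11 on a → {q7}.
No a-transition from q1, q3, q5, q6, q8, q9.
Union after reading a: {q7, q8}.
Now take the ϵ-closure:
From q7 via ϵ: add q2, q9.
From q8 via ϵ: add q3.
From q3 via ϵ: add q6.
From q6 via ϵ: add q5.
No new states can be added; the closed set is {q2, q3, q5, q6, q7, q8, q9}.

{q2, q3, q5, q6, q7, q8, q9}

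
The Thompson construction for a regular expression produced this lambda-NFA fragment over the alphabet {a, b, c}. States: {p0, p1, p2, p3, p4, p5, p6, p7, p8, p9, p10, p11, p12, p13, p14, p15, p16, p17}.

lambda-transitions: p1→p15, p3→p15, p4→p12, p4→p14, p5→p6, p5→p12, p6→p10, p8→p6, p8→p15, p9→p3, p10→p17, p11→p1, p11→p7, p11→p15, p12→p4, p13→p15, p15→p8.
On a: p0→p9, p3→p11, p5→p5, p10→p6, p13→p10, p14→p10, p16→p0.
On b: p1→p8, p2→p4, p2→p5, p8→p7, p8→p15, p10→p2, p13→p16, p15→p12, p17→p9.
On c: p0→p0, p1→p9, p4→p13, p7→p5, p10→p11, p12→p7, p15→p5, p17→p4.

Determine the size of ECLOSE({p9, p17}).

7

Start with {p9, p17}.
From p9 via lambda: add p3.
From p3 via lambda: add p15.
From p15 via lambda: add p8.
From p8 via lambda: add p6.
From p6 via lambda: add p10.
lambda-closure = {p3, p6, p8, p9, p10, p15, p17}, which has 7 states.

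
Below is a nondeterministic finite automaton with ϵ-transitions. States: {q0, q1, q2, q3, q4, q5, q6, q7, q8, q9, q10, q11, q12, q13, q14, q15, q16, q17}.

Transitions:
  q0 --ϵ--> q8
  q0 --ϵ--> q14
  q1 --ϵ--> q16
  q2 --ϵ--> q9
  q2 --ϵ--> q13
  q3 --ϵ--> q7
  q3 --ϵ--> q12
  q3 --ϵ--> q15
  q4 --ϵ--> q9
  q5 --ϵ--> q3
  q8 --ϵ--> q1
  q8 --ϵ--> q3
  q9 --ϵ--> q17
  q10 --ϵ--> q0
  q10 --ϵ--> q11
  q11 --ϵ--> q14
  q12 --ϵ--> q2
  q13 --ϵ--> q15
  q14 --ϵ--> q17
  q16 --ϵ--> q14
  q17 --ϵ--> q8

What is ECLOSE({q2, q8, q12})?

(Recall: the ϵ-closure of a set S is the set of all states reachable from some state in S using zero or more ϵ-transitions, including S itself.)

Start with {q2, q8, q12}.
From q2 via ϵ: add q9, q13.
From q8 via ϵ: add q1, q3.
From q1 via ϵ: add q16.
From q3 via ϵ: add q7, q15.
From q9 via ϵ: add q17.
From q16 via ϵ: add q14.
No new states can be added; the closed set is {q1, q2, q3, q7, q8, q9, q12, q13, q14, q15, q16, q17}.

{q1, q2, q3, q7, q8, q9, q12, q13, q14, q15, q16, q17}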